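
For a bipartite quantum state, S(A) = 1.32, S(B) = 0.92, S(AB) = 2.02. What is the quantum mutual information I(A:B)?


I(A:B) = S(A) + S(B) - S(AB)
= 1.32 + 0.92 - 2.02
= 0.2200

0.2200


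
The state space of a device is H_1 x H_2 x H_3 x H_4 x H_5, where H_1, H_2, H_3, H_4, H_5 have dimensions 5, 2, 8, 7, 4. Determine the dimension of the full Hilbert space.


dim(H_1 x H_2 x H_3 x H_4 x H_5) = 5 * 2 * 8 * 7 * 4
= 10 * 8 * 7 * 4
= 80 * 7 * 4
= 560 * 4
= 2240

2240


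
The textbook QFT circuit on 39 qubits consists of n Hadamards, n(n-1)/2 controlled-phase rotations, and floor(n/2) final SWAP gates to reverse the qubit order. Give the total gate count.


Hadamard gates: 39
Controlled rotations: n*(n-1)/2 = 39*38/2 = 741
SWAP gates: floor(n/2) = floor(39/2) = 19
Total = 39 + 741 + 19
= 799

799


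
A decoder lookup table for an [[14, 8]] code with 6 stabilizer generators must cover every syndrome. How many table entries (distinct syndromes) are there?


Each stabilizer generator gives a binary (+1 or -1) measurement outcome.
With 6 independent generators:
Total syndromes = 2^6
= 64

64


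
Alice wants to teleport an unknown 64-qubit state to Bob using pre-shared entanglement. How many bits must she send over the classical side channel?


Quantum teleportation requires 2 classical bits per qubit teleported.
64 qubit(s) -> 2 * 64 = 128 classical bits

128


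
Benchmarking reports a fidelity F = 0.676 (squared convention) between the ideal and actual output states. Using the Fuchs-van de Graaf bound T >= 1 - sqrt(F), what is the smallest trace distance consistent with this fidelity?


Fuchs-van de Graaf (squared-fidelity convention): 1 - sqrt(F) <= T <= sqrt(1 - F).
Lower bound: T >= 1 - sqrt(F)
sqrt(F) = sqrt(0.676) = 0.8222
T >= 1 - 0.8222
T >= 0.1778

0.1778


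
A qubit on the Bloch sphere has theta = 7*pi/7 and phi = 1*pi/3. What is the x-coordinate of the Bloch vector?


theta = 3.1416, phi = 1.0472
r_x = sin(theta)*cos(phi) = 0.0000 * 0.5000
r_x = 0.0000

0.0000


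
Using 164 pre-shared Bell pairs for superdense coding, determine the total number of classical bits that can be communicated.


Superdense coding allows 2 classical bits per shared entangled pair.
164 pair(s) -> 2 * 164 = 328 classical bits

328


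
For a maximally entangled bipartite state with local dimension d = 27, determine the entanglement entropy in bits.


For a maximally entangled state in d x d:
S = log2(d) = log2(27)
= 4.7549

4.7549


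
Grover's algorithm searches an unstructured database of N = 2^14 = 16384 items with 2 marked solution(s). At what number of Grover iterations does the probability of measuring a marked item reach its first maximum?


After j Grover iterations the success probability is P(j) = sin^2((2j+1)*theta), where sin(theta) = sqrt(k/N).
N = 2^14 = 16384, k = 2
sin(theta) = sqrt(k/N) = 0.01104854346
theta = arcsin(sqrt(k/N)) = 0.01104876825 rad
P(j) reaches its first maximum when (2j+1)*theta is as close as possible to pi/2, i.e. j = round(pi/(4*theta) - 1/2).
pi/(4*theta) - 1/2 = 70.5847
(For comparison, the common estimate pi/4 * sqrt(N/k) = 71.0861; the exact maximiser is used here.)
Optimal iterations = 71

71


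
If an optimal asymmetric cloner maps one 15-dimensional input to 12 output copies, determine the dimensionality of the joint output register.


Output space = H^(tensor 12) where dim(H) = 15
dim = 15^12
= 225 (after 2 factors)
= 3375 (after 3 factors)
= 50625 (after 4 factors)
= 759375 (after 5 factors)
= 11390625 (after 6 factors)
= 170859375 (after 7 factors)
= 2562890625 (after 8 factors)
= 38443359375 (after 9 factors)
= 576650390625 (after 10 factors)
= 8649755859375 (after 11 factors)
= 129746337890625 (after 12 factors)
= 129746337890625

129746337890625


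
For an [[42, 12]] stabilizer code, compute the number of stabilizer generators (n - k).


For an [[n,k]] stabilizer code:
Number of stabilizer generators = n - k
= 42 - 12
= 30

30


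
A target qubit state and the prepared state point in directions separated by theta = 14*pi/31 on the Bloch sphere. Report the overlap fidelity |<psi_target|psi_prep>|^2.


For states separated by angle theta on Bloch sphere:
F = cos^2(theta/2)
theta = 14*pi/31 = 1.4188
theta/2 = 0.7094
cos(theta/2) = 0.7588
F = 0.5757

0.5757


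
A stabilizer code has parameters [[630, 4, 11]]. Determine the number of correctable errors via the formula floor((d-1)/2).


Code parameters: [[630, 4, 11]], distance d = 11.
Number of correctable errors = floor((d-1)/2)
= floor((11 - 1)/2)
= floor(10/2)
= 5

5


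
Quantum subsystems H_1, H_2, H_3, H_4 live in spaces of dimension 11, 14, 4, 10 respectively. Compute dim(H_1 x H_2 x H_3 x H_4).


dim(H_1 x H_2 x H_3 x H_4) = 11 * 14 * 4 * 10
= 154 * 4 * 10
= 616 * 10
= 6160

6160


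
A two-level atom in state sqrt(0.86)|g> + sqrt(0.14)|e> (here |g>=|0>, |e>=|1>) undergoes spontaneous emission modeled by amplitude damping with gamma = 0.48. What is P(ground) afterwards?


For amplitude damping with parameter gamma on state sqrt(a)|0> + sqrt(b)|1>:
alpha^2 = 0.86, beta^2 = 0.14
P(|0>) = alpha^2 + gamma * beta^2
= 0.86 + 0.48 * 0.14
= 0.86 + 0.0672
= 0.9272

0.9272


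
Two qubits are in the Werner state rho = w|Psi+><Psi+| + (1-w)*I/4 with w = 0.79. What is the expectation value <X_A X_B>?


|Psi+> = (|01> + |10>)/sqrt(2)
For the pure Bell state, <X_A X_B> = +1 (Bell-state Pauli correlator).
The maximally-mixed part I/4 has tr(I/4 * P tensor P) = 0 for any traceless Pauli P.
So <X_A X_B>_rho = w * (+1) + (1 - w) * 0
= 0.79 * (+1)
= 0.7900

0.7900


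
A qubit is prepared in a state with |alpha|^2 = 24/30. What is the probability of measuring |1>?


|alpha|^2 = 24/30 = 0.8000
|beta|^2 = 1 - 24/30 = 6/30 = 0.2000
P(|1>) = |beta|^2 = 0.2000

0.2000


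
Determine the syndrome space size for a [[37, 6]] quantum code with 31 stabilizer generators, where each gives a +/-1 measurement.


Each stabilizer generator gives a binary (+1 or -1) measurement outcome.
With 31 independent generators:
Total syndromes = 2^31
= 2147483648

2147483648


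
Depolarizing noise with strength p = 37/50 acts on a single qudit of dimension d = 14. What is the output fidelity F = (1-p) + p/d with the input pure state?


F = (1-p) + p/d
= (1 - 0.7400) + 0.7400/14
= 0.2600 + 0.0529
= 0.3129

0.3129


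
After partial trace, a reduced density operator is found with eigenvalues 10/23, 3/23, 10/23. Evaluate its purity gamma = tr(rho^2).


tr(rho^2) = sum of eigenvalues squared
= (10/23)^2 + (3/23)^2 + (10/23)^2
= (100 + 9 + 100) / 529
= 209/529
= 0.3951

0.3951


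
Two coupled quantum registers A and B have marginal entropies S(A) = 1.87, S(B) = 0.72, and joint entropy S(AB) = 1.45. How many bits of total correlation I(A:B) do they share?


I(A:B) = S(A) + S(B) - S(AB)
= 1.87 + 0.72 - 1.45
= 1.1400

1.1400


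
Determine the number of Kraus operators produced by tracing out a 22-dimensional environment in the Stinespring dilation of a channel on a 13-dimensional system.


Tracing out the environment in an orthonormal basis {|i>_E} gives Kraus operators K_i = <i|_E U |0>_E.
Number of Kraus operators = dim(H_env) = d_env
= 22

22


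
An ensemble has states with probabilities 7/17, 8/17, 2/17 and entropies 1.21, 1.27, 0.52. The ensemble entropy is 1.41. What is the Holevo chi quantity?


chi = S(rho) - sum_i p_i * S(rho_i)
Weighted entropy = 7/17 * 1.21 + 8/17 * 1.27 + 2/17 * 0.52
= 1.1571
chi = 1.41 - 1.1571
= 0.2529

0.2529


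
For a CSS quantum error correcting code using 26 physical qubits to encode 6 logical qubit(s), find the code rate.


Code rate R = k/n
= 6/26
= 0.2308

0.2308


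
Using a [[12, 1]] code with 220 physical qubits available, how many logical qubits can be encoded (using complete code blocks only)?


Each code block uses 12 physical qubits for 1 logical qubit(s).
Number of complete blocks = floor(220 / 12) = 18
Logical qubits = 18 * 1
= 18

18


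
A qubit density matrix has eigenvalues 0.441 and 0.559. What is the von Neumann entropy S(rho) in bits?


S = -p*log2(p) - (1-p)*log2(1-p)
p = 0.4410, 1-p = 0.5590
= -0.4410 * log2(0.4410) - 0.5590 * log2(0.5590)
= -(-0.5209) - (-0.4690)
= 0.9899

0.9899


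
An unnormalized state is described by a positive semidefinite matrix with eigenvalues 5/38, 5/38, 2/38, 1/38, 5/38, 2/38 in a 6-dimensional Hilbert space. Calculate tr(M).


tr(M) = sum of eigenvalues
= 5/38 + 5/38 + 2/38 + 1/38 + 5/38 + 2/38
= 20/38
= 0.5263

0.5263


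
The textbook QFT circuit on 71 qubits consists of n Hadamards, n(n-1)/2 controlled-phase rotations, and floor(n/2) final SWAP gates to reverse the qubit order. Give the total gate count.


Hadamard gates: 71
Controlled rotations: n*(n-1)/2 = 71*70/2 = 2485
SWAP gates: floor(n/2) = floor(71/2) = 35
Total = 71 + 2485 + 35
= 2591

2591


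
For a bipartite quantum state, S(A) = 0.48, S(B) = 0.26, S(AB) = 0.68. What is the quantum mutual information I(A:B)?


I(A:B) = S(A) + S(B) - S(AB)
= 0.48 + 0.26 - 0.68
= 0.0600

0.0600


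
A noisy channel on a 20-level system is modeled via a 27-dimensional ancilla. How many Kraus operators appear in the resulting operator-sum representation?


Tracing out the environment in an orthonormal basis {|i>_E} gives Kraus operators K_i = <i|_E U |0>_E.
Number of Kraus operators = dim(H_env) = d_env
= 27

27


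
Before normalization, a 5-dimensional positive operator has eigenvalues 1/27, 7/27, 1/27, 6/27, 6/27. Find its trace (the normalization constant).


tr(M) = sum of eigenvalues
= 1/27 + 7/27 + 1/27 + 6/27 + 6/27
= 21/27
= 0.7778

0.7778


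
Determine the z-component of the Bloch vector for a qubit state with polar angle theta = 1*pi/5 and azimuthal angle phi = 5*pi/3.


theta = 0.6283, phi = 5.2360
r_z = cos(theta) = 0.8090

0.8090


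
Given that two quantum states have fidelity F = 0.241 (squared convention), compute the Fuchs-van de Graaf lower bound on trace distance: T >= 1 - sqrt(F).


Fuchs-van de Graaf (squared-fidelity convention): 1 - sqrt(F) <= T <= sqrt(1 - F).
Lower bound: T >= 1 - sqrt(F)
sqrt(F) = sqrt(0.241) = 0.4909
T >= 1 - 0.4909
T >= 0.5091

0.5091


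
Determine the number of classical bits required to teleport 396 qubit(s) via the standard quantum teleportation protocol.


Quantum teleportation requires 2 classical bits per qubit teleported.
396 qubit(s) -> 2 * 396 = 792 classical bits

792


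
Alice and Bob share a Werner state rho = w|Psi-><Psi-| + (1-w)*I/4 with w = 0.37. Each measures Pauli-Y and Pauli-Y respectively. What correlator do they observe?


|Psi-> = (|01> - |10>)/sqrt(2)
For the pure Bell state, <Y_A Y_B> = -1 (Bell-state Pauli correlator).
The maximally-mixed part I/4 has tr(I/4 * P tensor P) = 0 for any traceless Pauli P.
So <Y_A Y_B>_rho = w * (-1) + (1 - w) * 0
= 0.37 * (-1)
= -0.3700

-0.3700


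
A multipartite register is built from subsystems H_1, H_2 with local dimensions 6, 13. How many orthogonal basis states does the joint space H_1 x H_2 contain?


dim(H_1 x H_2) = 6 * 13
= 78

78


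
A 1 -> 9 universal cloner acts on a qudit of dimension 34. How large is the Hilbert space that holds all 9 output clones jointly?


Output space = H^(tensor 9) where dim(H) = 34
dim = 34^9
= 1156 (after 2 factors)
= 39304 (after 3 factors)
= 1336336 (after 4 factors)
= 45435424 (after 5 factors)
= 1544804416 (after 6 factors)
= 52523350144 (after 7 factors)
= 1785793904896 (after 8 factors)
= 60716992766464 (after 9 factors)
= 60716992766464

60716992766464


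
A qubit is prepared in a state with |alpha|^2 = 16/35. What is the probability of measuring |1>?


|alpha|^2 = 16/35 = 0.4571
|beta|^2 = 1 - 16/35 = 19/35 = 0.5429
P(|1>) = |beta|^2 = 0.5429

0.5429


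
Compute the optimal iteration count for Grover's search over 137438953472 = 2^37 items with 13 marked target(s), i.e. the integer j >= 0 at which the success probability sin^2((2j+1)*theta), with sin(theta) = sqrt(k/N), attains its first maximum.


After j Grover iterations the success probability is P(j) = sin^2((2j+1)*theta), where sin(theta) = sqrt(k/N).
N = 2^37 = 137438953472, k = 13
sin(theta) = sqrt(k/N) = 9.725607898e-06
theta = arcsin(sqrt(k/N)) = 9.725607898e-06 rad
P(j) reaches its first maximum when (2j+1)*theta is as close as possible to pi/2, i.e. j = round(pi/(4*theta) - 1/2).
pi/(4*theta) - 1/2 = 80755.1887
(For comparison, the common estimate pi/4 * sqrt(N/k) = 80755.6887; the exact maximiser is used here.)
Optimal iterations = 80755

80755


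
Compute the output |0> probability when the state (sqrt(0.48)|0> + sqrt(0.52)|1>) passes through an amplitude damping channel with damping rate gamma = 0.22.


For amplitude damping with parameter gamma on state sqrt(a)|0> + sqrt(b)|1>:
alpha^2 = 0.48, beta^2 = 0.52
P(|0>) = alpha^2 + gamma * beta^2
= 0.48 + 0.22 * 0.52
= 0.48 + 0.1144
= 0.5944

0.5944


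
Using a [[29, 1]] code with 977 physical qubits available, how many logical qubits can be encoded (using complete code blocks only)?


Each code block uses 29 physical qubits for 1 logical qubit(s).
Number of complete blocks = floor(977 / 29) = 33
Logical qubits = 33 * 1
= 33

33


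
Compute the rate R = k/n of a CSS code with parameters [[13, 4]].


Code rate R = k/n
= 4/13
= 0.3077

0.3077


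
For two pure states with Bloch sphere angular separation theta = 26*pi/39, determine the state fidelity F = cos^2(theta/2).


For states separated by angle theta on Bloch sphere:
F = cos^2(theta/2)
theta = 26*pi/39 = 2.0944
theta/2 = 1.0472
cos(theta/2) = 0.5000
F = 0.2500

0.2500


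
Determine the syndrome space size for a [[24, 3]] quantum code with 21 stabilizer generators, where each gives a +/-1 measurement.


Each stabilizer generator gives a binary (+1 or -1) measurement outcome.
With 21 independent generators:
Total syndromes = 2^21
= 2097152

2097152


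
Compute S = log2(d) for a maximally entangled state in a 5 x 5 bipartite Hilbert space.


For a maximally entangled state in d x d:
S = log2(d) = log2(5)
= 2.3219

2.3219


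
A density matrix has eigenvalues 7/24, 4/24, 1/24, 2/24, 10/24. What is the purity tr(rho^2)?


tr(rho^2) = sum of eigenvalues squared
= (7/24)^2 + (4/24)^2 + (1/24)^2 + (2/24)^2 + (10/24)^2
= (49 + 16 + 1 + 4 + 100) / 576
= 170/576
= 0.2951

0.2951


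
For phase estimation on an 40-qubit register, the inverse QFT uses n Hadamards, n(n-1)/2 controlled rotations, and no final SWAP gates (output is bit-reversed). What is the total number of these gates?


Hadamard gates: 40
Controlled rotations: n*(n-1)/2 = 40*39/2 = 780
SWAP gates: 0 (omitted)
Total = 40 + 780
= 820

820


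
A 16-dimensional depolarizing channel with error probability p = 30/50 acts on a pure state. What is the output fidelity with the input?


F = (1-p) + p/d
= (1 - 0.6000) + 0.6000/16
= 0.4000 + 0.0375
= 0.4375

0.4375


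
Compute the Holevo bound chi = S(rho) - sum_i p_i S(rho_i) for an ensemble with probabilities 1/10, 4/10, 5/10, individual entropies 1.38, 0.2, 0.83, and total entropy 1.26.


chi = S(rho) - sum_i p_i * S(rho_i)
Weighted entropy = 1/10 * 1.38 + 4/10 * 0.2 + 5/10 * 0.83
= 0.6330
chi = 1.26 - 0.6330
= 0.6270

0.6270


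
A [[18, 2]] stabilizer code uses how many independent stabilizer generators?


For an [[n,k]] stabilizer code:
Number of stabilizer generators = n - k
= 18 - 2
= 16

16


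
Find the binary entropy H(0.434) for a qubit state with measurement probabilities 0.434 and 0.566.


S = -p*log2(p) - (1-p)*log2(1-p)
p = 0.4340, 1-p = 0.5660
= -0.4340 * log2(0.4340) - 0.5660 * log2(0.5660)
= -(-0.5226) - (-0.4648)
= 0.9874

0.9874


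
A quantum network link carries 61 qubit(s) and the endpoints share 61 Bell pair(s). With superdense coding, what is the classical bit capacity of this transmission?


Superdense coding allows 2 classical bits per shared entangled pair.
61 pair(s) -> 2 * 61 = 122 classical bits

122


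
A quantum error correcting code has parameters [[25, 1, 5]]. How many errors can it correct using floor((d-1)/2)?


Code parameters: [[25, 1, 5]], distance d = 5.
Number of correctable errors = floor((d-1)/2)
= floor((5 - 1)/2)
= floor(4/2)
= 2

2


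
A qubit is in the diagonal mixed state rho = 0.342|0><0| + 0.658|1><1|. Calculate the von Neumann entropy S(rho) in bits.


S = -p*log2(p) - (1-p)*log2(1-p)
p = 0.3420, 1-p = 0.6580
= -0.3420 * log2(0.3420) - 0.6580 * log2(0.6580)
= -(-0.5294) - (-0.3973)
= 0.9267

0.9267


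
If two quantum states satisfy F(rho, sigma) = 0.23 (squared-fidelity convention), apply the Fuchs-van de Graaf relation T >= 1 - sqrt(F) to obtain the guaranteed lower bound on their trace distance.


Fuchs-van de Graaf (squared-fidelity convention): 1 - sqrt(F) <= T <= sqrt(1 - F).
Lower bound: T >= 1 - sqrt(F)
sqrt(F) = sqrt(0.23) = 0.4796
T >= 1 - 0.4796
T >= 0.5204

0.5204


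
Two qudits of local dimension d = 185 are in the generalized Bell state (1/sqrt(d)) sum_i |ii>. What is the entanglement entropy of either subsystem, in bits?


For a maximally entangled state in d x d:
S = log2(d) = log2(185)
= 7.5314

7.5314


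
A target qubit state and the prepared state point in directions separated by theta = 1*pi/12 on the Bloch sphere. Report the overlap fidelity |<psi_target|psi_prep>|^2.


For states separated by angle theta on Bloch sphere:
F = cos^2(theta/2)
theta = 1*pi/12 = 0.2618
theta/2 = 0.1309
cos(theta/2) = 0.9914
F = 0.9830

0.9830


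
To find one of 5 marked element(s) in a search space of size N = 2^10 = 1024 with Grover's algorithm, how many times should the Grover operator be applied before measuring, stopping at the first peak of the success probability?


After j Grover iterations the success probability is P(j) = sin^2((2j+1)*theta), where sin(theta) = sqrt(k/N).
N = 2^10 = 1024, k = 5
sin(theta) = sqrt(k/N) = 0.0698771243
theta = arcsin(sqrt(k/N)) = 0.06993411576 rad
P(j) reaches its first maximum when (2j+1)*theta is as close as possible to pi/2, i.e. j = round(pi/(4*theta) - 1/2).
pi/(4*theta) - 1/2 = 10.7305
(For comparison, the common estimate pi/4 * sqrt(N/k) = 11.2397; the exact maximiser is used here.)
Optimal iterations = 11

11


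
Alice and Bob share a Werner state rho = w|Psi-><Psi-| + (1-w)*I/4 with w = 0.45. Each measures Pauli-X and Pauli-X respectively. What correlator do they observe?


|Psi-> = (|01> - |10>)/sqrt(2)
For the pure Bell state, <X_A X_B> = -1 (Bell-state Pauli correlator).
The maximally-mixed part I/4 has tr(I/4 * P tensor P) = 0 for any traceless Pauli P.
So <X_A X_B>_rho = w * (-1) + (1 - w) * 0
= 0.45 * (-1)
= -0.4500

-0.4500


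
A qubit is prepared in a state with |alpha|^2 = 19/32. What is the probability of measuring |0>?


|alpha|^2 = 19/32 = 0.5938
|beta|^2 = 1 - 19/32 = 13/32 = 0.4062
P(|0>) = |alpha|^2 = 0.5938

0.5938


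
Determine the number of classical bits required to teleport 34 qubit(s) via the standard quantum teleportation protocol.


Quantum teleportation requires 2 classical bits per qubit teleported.
34 qubit(s) -> 2 * 34 = 68 classical bits

68


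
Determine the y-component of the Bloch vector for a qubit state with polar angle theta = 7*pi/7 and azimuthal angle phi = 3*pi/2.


theta = 3.1416, phi = 4.7124
r_y = sin(theta)*sin(phi) = 0.0000 * -1.0000
r_y = 0.0000

0.0000


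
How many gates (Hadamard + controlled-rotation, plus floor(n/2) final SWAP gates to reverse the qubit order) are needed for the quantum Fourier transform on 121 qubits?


Hadamard gates: 121
Controlled rotations: n*(n-1)/2 = 121*120/2 = 7260
SWAP gates: floor(n/2) = floor(121/2) = 60
Total = 121 + 7260 + 60
= 7441

7441


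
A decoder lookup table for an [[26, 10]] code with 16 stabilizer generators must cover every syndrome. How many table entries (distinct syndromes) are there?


Each stabilizer generator gives a binary (+1 or -1) measurement outcome.
With 16 independent generators:
Total syndromes = 2^16
= 65536

65536


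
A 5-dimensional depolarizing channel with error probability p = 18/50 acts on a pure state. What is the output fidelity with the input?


F = (1-p) + p/d
= (1 - 0.3600) + 0.3600/5
= 0.6400 + 0.0720
= 0.7120

0.7120


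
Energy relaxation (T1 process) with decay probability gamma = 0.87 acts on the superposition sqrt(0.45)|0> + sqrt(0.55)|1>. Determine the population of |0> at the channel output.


For amplitude damping with parameter gamma on state sqrt(a)|0> + sqrt(b)|1>:
alpha^2 = 0.45, beta^2 = 0.55
P(|0>) = alpha^2 + gamma * beta^2
= 0.45 + 0.87 * 0.55
= 0.45 + 0.4785
= 0.9285

0.9285


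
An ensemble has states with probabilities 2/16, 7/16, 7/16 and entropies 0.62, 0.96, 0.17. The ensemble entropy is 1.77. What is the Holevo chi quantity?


chi = S(rho) - sum_i p_i * S(rho_i)
Weighted entropy = 2/16 * 0.62 + 7/16 * 0.96 + 7/16 * 0.17
= 0.5719
chi = 1.77 - 0.5719
= 1.1981

1.1981


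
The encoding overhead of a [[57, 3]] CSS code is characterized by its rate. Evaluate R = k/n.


Code rate R = k/n
= 3/57
= 0.0526

0.0526


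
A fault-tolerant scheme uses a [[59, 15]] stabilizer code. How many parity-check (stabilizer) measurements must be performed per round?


For an [[n,k]] stabilizer code:
Number of stabilizer generators = n - k
= 59 - 15
= 44

44


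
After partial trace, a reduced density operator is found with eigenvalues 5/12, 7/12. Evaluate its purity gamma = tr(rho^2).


tr(rho^2) = sum of eigenvalues squared
= (5/12)^2 + (7/12)^2
= (25 + 49) / 144
= 74/144
= 0.5139

0.5139


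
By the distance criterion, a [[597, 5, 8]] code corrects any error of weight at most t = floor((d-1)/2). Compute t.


Code parameters: [[597, 5, 8]], distance d = 8.
Number of correctable errors = floor((d-1)/2)
= floor((8 - 1)/2)
= floor(7/2)
= 3

3


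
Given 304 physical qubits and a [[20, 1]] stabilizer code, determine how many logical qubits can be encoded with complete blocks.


Each code block uses 20 physical qubits for 1 logical qubit(s).
Number of complete blocks = floor(304 / 20) = 15
Logical qubits = 15 * 1
= 15

15


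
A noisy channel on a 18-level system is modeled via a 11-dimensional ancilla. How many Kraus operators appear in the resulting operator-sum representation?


Tracing out the environment in an orthonormal basis {|i>_E} gives Kraus operators K_i = <i|_E U |0>_E.
Number of Kraus operators = dim(H_env) = d_env
= 11

11


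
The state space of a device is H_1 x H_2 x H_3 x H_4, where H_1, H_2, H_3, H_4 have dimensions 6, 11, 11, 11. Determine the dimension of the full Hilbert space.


dim(H_1 x H_2 x H_3 x H_4) = 6 * 11 * 11 * 11
= 66 * 11 * 11
= 726 * 11
= 7986

7986


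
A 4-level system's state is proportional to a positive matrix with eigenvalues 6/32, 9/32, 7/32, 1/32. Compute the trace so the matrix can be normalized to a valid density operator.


tr(M) = sum of eigenvalues
= 6/32 + 9/32 + 7/32 + 1/32
= 23/32
= 0.7188

0.7188


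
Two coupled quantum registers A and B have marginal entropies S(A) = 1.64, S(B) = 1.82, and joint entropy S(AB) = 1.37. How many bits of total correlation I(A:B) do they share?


I(A:B) = S(A) + S(B) - S(AB)
= 1.64 + 1.82 - 1.37
= 2.0900

2.0900


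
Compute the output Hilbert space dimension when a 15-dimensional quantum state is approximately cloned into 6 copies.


Output space = H^(tensor 6) where dim(H) = 15
dim = 15^6
= 225 (after 2 factors)
= 3375 (after 3 factors)
= 50625 (after 4 factors)
= 759375 (after 5 factors)
= 11390625 (after 6 factors)
= 11390625

11390625


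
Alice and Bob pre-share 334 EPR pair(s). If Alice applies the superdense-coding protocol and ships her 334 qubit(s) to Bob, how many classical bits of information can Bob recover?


Superdense coding allows 2 classical bits per shared entangled pair.
334 pair(s) -> 2 * 334 = 668 classical bits

668


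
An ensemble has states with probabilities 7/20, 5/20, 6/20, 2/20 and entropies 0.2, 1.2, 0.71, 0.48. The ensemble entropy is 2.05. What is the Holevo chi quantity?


chi = S(rho) - sum_i p_i * S(rho_i)
Weighted entropy = 7/20 * 0.2 + 5/20 * 1.2 + 6/20 * 0.71 + 2/20 * 0.48
= 0.6310
chi = 2.05 - 0.6310
= 1.4190

1.4190


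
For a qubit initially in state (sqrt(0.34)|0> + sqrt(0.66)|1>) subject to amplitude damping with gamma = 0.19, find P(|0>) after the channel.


For amplitude damping with parameter gamma on state sqrt(a)|0> + sqrt(b)|1>:
alpha^2 = 0.34, beta^2 = 0.66
P(|0>) = alpha^2 + gamma * beta^2
= 0.34 + 0.19 * 0.66
= 0.34 + 0.1254
= 0.4654

0.4654


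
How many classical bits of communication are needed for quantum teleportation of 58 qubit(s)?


Quantum teleportation requires 2 classical bits per qubit teleported.
58 qubit(s) -> 2 * 58 = 116 classical bits

116


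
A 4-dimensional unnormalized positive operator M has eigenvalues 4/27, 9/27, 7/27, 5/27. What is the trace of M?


tr(M) = sum of eigenvalues
= 4/27 + 9/27 + 7/27 + 5/27
= 25/27
= 0.9259

0.9259


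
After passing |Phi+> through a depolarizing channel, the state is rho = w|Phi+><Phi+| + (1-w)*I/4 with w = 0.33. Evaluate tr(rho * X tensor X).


|Phi+> = (|00> + |11>)/sqrt(2)
For the pure Bell state, <X_A X_B> = +1 (Bell-state Pauli correlator).
The maximally-mixed part I/4 has tr(I/4 * P tensor P) = 0 for any traceless Pauli P.
So <X_A X_B>_rho = w * (+1) + (1 - w) * 0
= 0.33 * (+1)
= 0.3300

0.3300


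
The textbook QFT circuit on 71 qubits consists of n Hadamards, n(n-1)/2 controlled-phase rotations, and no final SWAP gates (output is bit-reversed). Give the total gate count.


Hadamard gates: 71
Controlled rotations: n*(n-1)/2 = 71*70/2 = 2485
SWAP gates: 0 (omitted)
Total = 71 + 2485
= 2556

2556


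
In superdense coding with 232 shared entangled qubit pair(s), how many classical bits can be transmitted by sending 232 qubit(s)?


Superdense coding allows 2 classical bits per shared entangled pair.
232 pair(s) -> 2 * 232 = 464 classical bits

464


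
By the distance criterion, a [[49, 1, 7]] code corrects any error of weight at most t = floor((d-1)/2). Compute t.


Code parameters: [[49, 1, 7]], distance d = 7.
Number of correctable errors = floor((d-1)/2)
= floor((7 - 1)/2)
= floor(6/2)
= 3

3


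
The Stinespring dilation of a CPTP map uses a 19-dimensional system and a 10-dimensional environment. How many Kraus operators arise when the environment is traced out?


Tracing out the environment in an orthonormal basis {|i>_E} gives Kraus operators K_i = <i|_E U |0>_E.
Number of Kraus operators = dim(H_env) = d_env
= 10

10


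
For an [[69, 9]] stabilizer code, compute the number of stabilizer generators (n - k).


For an [[n,k]] stabilizer code:
Number of stabilizer generators = n - k
= 69 - 9
= 60

60


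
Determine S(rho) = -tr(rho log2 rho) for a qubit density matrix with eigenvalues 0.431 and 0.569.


S = -p*log2(p) - (1-p)*log2(1-p)
p = 0.4310, 1-p = 0.5690
= -0.4310 * log2(0.4310) - 0.5690 * log2(0.5690)
= -(-0.5233) - (-0.4629)
= 0.9862

0.9862


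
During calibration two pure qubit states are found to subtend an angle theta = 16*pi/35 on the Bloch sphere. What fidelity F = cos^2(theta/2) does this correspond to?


For states separated by angle theta on Bloch sphere:
F = cos^2(theta/2)
theta = 16*pi/35 = 1.4362
theta/2 = 0.7181
cos(theta/2) = 0.7531
F = 0.5671

0.5671


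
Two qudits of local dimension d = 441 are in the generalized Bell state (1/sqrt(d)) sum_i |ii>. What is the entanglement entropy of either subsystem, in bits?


For a maximally entangled state in d x d:
S = log2(d) = log2(441)
= 8.7846

8.7846


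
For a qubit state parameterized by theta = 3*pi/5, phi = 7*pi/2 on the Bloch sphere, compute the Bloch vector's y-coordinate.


theta = 1.8850, phi = 10.9956
r_y = sin(theta)*sin(phi) = 0.9511 * -1.0000
r_y = -0.9511

-0.9511


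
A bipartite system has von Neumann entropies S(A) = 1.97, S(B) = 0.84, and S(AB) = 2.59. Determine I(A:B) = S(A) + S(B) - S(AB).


I(A:B) = S(A) + S(B) - S(AB)
= 1.97 + 0.84 - 2.59
= 0.2200

0.2200


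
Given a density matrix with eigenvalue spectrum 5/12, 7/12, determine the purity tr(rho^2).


tr(rho^2) = sum of eigenvalues squared
= (5/12)^2 + (7/12)^2
= (25 + 49) / 144
= 74/144
= 0.5139

0.5139


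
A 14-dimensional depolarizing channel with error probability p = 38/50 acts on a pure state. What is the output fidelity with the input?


F = (1-p) + p/d
= (1 - 0.7600) + 0.7600/14
= 0.2400 + 0.0543
= 0.2943

0.2943


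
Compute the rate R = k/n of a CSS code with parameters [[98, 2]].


Code rate R = k/n
= 2/98
= 0.0204

0.0204


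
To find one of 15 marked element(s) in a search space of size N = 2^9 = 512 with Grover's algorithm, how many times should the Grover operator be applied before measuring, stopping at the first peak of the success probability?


After j Grover iterations the success probability is P(j) = sin^2((2j+1)*theta), where sin(theta) = sqrt(k/N).
N = 2^9 = 512, k = 15
sin(theta) = sqrt(k/N) = 0.1711632992
theta = arcsin(sqrt(k/N)) = 0.1720102719 rad
P(j) reaches its first maximum when (2j+1)*theta is as close as possible to pi/2, i.e. j = round(pi/(4*theta) - 1/2).
pi/(4*theta) - 1/2 = 4.0660
(For comparison, the common estimate pi/4 * sqrt(N/k) = 4.5886; the exact maximiser is used here.)
Optimal iterations = 4

4


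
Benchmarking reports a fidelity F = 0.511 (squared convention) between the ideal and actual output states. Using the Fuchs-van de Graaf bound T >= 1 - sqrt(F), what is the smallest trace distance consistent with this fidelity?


Fuchs-van de Graaf (squared-fidelity convention): 1 - sqrt(F) <= T <= sqrt(1 - F).
Lower bound: T >= 1 - sqrt(F)
sqrt(F) = sqrt(0.511) = 0.7148
T >= 1 - 0.7148
T >= 0.2852

0.2852


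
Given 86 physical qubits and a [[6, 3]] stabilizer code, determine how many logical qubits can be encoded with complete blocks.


Each code block uses 6 physical qubits for 3 logical qubit(s).
Number of complete blocks = floor(86 / 6) = 14
Logical qubits = 14 * 3
= 42

42


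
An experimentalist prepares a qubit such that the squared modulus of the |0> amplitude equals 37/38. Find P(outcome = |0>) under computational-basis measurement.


|alpha|^2 = 37/38 = 0.9737
|beta|^2 = 1 - 37/38 = 1/38 = 0.0263
P(|0>) = |alpha|^2 = 0.9737

0.9737


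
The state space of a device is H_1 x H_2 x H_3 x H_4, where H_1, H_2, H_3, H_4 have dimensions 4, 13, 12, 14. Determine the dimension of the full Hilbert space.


dim(H_1 x H_2 x H_3 x H_4) = 4 * 13 * 12 * 14
= 52 * 12 * 14
= 624 * 14
= 8736

8736


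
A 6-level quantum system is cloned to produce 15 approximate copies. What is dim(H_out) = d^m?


Output space = H^(tensor 15) where dim(H) = 6
dim = 6^15
= 36 (after 2 factors)
= 216 (after 3 factors)
= 1296 (after 4 factors)
= 7776 (after 5 factors)
= 46656 (after 6 factors)
= 279936 (after 7 factors)
= 1679616 (after 8 factors)
= 10077696 (after 9 factors)
= 60466176 (after 10 factors)
= 362797056 (after 11 factors)
= 2176782336 (after 12 factors)
= 13060694016 (after 13 factors)
= 78364164096 (after 14 factors)
= 470184984576 (after 15 factors)
= 470184984576

470184984576


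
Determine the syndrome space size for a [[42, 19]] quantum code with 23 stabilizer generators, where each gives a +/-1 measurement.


Each stabilizer generator gives a binary (+1 or -1) measurement outcome.
With 23 independent generators:
Total syndromes = 2^23
= 8388608

8388608


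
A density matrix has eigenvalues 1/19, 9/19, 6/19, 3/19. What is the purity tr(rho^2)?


tr(rho^2) = sum of eigenvalues squared
= (1/19)^2 + (9/19)^2 + (6/19)^2 + (3/19)^2
= (1 + 81 + 36 + 9) / 361
= 127/361
= 0.3518

0.3518


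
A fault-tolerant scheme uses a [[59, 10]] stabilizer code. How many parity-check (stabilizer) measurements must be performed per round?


For an [[n,k]] stabilizer code:
Number of stabilizer generators = n - k
= 59 - 10
= 49

49


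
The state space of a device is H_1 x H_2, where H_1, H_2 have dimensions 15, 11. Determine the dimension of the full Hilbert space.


dim(H_1 x H_2) = 15 * 11
= 165

165


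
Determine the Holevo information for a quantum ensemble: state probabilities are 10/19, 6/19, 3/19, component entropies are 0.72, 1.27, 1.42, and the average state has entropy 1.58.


chi = S(rho) - sum_i p_i * S(rho_i)
Weighted entropy = 10/19 * 0.72 + 6/19 * 1.27 + 3/19 * 1.42
= 1.0042
chi = 1.58 - 1.0042
= 0.5758

0.5758


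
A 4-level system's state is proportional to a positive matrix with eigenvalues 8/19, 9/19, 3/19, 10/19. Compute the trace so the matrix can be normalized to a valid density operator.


tr(M) = sum of eigenvalues
= 8/19 + 9/19 + 3/19 + 10/19
= 30/19
= 1.5789

1.5789


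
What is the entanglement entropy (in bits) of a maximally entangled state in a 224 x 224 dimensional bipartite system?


For a maximally entangled state in d x d:
S = log2(d) = log2(224)
= 7.8074

7.8074


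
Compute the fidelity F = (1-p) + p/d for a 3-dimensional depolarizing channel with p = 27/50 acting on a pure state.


F = (1-p) + p/d
= (1 - 0.5400) + 0.5400/3
= 0.4600 + 0.1800
= 0.6400

0.6400


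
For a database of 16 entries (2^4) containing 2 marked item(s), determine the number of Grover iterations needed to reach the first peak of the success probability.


After j Grover iterations the success probability is P(j) = sin^2((2j+1)*theta), where sin(theta) = sqrt(k/N).
N = 2^4 = 16, k = 2
sin(theta) = sqrt(k/N) = 0.3535533906
theta = arcsin(sqrt(k/N)) = 0.3613671239 rad
P(j) reaches its first maximum when (2j+1)*theta is as close as possible to pi/2, i.e. j = round(pi/(4*theta) - 1/2).
pi/(4*theta) - 1/2 = 1.6734
(For comparison, the common estimate pi/4 * sqrt(N/k) = 2.2214; the exact maximiser is used here.)
Optimal iterations = 2

2


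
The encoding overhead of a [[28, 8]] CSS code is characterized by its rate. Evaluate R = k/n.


Code rate R = k/n
= 8/28
= 0.2857

0.2857


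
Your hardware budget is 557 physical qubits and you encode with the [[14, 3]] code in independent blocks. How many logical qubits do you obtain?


Each code block uses 14 physical qubits for 3 logical qubit(s).
Number of complete blocks = floor(557 / 14) = 39
Logical qubits = 39 * 3
= 117

117


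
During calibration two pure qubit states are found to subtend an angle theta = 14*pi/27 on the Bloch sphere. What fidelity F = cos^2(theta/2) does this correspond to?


For states separated by angle theta on Bloch sphere:
F = cos^2(theta/2)
theta = 14*pi/27 = 1.6290
theta/2 = 0.8145
cos(theta/2) = 0.6862
F = 0.4709

0.4709


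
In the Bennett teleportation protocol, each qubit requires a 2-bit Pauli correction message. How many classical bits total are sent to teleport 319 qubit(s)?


Quantum teleportation requires 2 classical bits per qubit teleported.
319 qubit(s) -> 2 * 319 = 638 classical bits

638


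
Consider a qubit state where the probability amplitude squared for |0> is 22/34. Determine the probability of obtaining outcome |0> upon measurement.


|alpha|^2 = 22/34 = 0.6471
|beta|^2 = 1 - 22/34 = 12/34 = 0.3529
P(|0>) = |alpha|^2 = 0.6471

0.6471


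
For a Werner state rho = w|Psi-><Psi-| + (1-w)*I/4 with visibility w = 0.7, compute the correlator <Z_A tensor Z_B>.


|Psi-> = (|01> - |10>)/sqrt(2)
For the pure Bell state, <Z_A Z_B> = -1 (Bell-state Pauli correlator).
The maximally-mixed part I/4 has tr(I/4 * P tensor P) = 0 for any traceless Pauli P.
So <Z_A Z_B>_rho = w * (-1) + (1 - w) * 0
= 0.7 * (-1)
= -0.7000

-0.7000


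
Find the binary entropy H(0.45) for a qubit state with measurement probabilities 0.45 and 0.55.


S = -p*log2(p) - (1-p)*log2(1-p)
p = 0.4500, 1-p = 0.5500
= -0.4500 * log2(0.4500) - 0.5500 * log2(0.5500)
= -(-0.5184) - (-0.4744)
= 0.9928

0.9928


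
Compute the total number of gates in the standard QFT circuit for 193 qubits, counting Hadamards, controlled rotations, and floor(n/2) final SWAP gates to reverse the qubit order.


Hadamard gates: 193
Controlled rotations: n*(n-1)/2 = 193*192/2 = 18528
SWAP gates: floor(n/2) = floor(193/2) = 96
Total = 193 + 18528 + 96
= 18817

18817


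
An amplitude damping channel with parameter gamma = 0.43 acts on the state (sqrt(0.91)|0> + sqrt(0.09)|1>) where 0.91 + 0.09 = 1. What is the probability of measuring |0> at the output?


For amplitude damping with parameter gamma on state sqrt(a)|0> + sqrt(b)|1>:
alpha^2 = 0.91, beta^2 = 0.09
P(|0>) = alpha^2 + gamma * beta^2
= 0.91 + 0.43 * 0.09
= 0.91 + 0.0387
= 0.9487

0.9487


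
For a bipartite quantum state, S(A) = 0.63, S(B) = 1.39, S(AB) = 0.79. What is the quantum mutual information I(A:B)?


I(A:B) = S(A) + S(B) - S(AB)
= 0.63 + 1.39 - 0.79
= 1.2300

1.2300


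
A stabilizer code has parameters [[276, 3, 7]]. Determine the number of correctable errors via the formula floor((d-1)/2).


Code parameters: [[276, 3, 7]], distance d = 7.
Number of correctable errors = floor((d-1)/2)
= floor((7 - 1)/2)
= floor(6/2)
= 3

3


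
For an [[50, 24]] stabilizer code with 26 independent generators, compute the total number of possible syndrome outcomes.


Each stabilizer generator gives a binary (+1 or -1) measurement outcome.
With 26 independent generators:
Total syndromes = 2^26
= 67108864

67108864


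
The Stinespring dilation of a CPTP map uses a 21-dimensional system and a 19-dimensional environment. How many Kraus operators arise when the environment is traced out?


Tracing out the environment in an orthonormal basis {|i>_E} gives Kraus operators K_i = <i|_E U |0>_E.
Number of Kraus operators = dim(H_env) = d_env
= 19

19


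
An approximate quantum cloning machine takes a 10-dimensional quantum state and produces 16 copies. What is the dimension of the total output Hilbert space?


Output space = H^(tensor 16) where dim(H) = 10
dim = 10^16
= 100 (after 2 factors)
= 1000 (after 3 factors)
= 10000 (after 4 factors)
= 100000 (after 5 factors)
= 1000000 (after 6 factors)
= 10000000 (after 7 factors)
= 100000000 (after 8 factors)
= 1000000000 (after 9 factors)
= 10000000000 (after 10 factors)
= 100000000000 (after 11 factors)
= 1000000000000 (after 12 factors)
= 10000000000000 (after 13 factors)
= 100000000000000 (after 14 factors)
= 1000000000000000 (after 15 factors)
= 10000000000000000 (after 16 factors)
= 10000000000000000

10000000000000000


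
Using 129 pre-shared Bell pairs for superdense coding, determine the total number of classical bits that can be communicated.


Superdense coding allows 2 classical bits per shared entangled pair.
129 pair(s) -> 2 * 129 = 258 classical bits

258


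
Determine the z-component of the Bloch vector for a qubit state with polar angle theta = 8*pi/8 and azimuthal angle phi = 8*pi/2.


theta = 3.1416, phi = 12.5664
r_z = cos(theta) = -1.0000

-1.0000


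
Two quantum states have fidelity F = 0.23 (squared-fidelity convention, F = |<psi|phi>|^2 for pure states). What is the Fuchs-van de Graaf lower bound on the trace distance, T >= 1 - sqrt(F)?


Fuchs-van de Graaf (squared-fidelity convention): 1 - sqrt(F) <= T <= sqrt(1 - F).
Lower bound: T >= 1 - sqrt(F)
sqrt(F) = sqrt(0.23) = 0.4796
T >= 1 - 0.4796
T >= 0.5204

0.5204


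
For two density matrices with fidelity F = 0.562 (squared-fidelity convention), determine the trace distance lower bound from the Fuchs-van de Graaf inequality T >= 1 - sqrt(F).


Fuchs-van de Graaf (squared-fidelity convention): 1 - sqrt(F) <= T <= sqrt(1 - F).
Lower bound: T >= 1 - sqrt(F)
sqrt(F) = sqrt(0.562) = 0.7497
T >= 1 - 0.7497
T >= 0.2503

0.2503


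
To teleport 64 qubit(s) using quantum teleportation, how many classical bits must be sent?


Quantum teleportation requires 2 classical bits per qubit teleported.
64 qubit(s) -> 2 * 64 = 128 classical bits

128


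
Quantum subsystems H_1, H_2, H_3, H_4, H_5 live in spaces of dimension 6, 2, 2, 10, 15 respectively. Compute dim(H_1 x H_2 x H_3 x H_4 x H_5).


dim(H_1 x H_2 x H_3 x H_4 x H_5) = 6 * 2 * 2 * 10 * 15
= 12 * 2 * 10 * 15
= 24 * 10 * 15
= 240 * 15
= 3600

3600
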